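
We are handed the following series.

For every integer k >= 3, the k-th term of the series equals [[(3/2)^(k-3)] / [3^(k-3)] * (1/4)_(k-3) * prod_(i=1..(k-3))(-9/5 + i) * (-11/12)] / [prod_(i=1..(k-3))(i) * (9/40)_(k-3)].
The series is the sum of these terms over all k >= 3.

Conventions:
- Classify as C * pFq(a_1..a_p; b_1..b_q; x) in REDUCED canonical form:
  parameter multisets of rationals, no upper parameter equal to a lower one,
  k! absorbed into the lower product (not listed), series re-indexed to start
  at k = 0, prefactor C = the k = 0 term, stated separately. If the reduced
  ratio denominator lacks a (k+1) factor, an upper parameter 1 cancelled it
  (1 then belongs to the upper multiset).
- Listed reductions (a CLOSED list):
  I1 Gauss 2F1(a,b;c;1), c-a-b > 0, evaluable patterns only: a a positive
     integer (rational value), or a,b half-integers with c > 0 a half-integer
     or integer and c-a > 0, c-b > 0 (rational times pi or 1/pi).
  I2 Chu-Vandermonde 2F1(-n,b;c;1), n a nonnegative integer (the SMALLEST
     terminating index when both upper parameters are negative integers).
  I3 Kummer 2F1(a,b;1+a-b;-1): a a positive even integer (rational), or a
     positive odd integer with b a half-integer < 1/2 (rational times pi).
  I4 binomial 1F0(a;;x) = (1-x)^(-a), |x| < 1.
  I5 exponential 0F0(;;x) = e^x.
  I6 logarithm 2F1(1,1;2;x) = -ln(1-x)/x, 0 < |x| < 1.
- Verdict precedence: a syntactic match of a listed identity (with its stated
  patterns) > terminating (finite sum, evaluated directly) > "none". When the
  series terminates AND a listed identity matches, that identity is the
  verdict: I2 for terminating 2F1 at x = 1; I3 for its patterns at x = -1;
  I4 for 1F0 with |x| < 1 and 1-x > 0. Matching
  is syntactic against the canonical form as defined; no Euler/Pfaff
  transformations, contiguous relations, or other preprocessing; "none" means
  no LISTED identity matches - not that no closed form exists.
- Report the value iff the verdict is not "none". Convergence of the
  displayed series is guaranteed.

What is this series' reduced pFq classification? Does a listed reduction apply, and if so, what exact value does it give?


At argument 1/2: a 2F1 with upper {-4/5, 1/4}, lower {9/40}, scaled by C = -11/12. Verdict: none (x = 1/2): each listed identity misses the multisets {-4/5, 1/4} ; {9/40}.

First insight: with t_0 = -11/12, the two k-th powers (C = -11/12) combine into one argument.
Term ratio: r(k) = (1/2) * (k-4/5) (k+1/4) / [(k+9/40) (k+1)] - poly over poly, x = (1/2) from leading terms; C = -11/12 at k = 0.


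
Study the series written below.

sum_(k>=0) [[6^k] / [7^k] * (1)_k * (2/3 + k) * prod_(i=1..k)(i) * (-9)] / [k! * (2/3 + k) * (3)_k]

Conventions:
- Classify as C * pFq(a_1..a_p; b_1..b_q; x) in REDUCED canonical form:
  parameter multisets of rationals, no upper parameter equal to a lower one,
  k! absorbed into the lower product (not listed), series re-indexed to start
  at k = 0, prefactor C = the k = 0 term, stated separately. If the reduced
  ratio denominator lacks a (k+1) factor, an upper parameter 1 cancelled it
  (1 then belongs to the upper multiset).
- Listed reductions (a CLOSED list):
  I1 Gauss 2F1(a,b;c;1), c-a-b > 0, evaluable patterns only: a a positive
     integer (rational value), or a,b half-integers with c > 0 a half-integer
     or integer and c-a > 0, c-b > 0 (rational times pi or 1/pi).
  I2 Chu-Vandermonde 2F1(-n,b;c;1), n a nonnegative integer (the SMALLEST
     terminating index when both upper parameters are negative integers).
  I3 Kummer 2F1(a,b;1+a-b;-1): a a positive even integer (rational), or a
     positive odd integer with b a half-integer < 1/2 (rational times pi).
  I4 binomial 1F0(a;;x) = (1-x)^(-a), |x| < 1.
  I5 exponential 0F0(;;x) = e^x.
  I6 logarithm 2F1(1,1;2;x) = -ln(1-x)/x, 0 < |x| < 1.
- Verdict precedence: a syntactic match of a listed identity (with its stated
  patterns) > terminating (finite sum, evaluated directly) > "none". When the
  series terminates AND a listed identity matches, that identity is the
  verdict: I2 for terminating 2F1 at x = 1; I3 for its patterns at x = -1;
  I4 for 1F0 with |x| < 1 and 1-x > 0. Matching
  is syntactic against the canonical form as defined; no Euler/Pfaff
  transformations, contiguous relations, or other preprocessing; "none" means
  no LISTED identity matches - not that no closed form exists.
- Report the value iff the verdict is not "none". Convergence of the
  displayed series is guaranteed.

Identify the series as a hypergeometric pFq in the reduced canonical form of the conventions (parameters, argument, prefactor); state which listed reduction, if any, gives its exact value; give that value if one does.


The series (x = 6/7) is 2F1: upper {1, 1}, lower {3}, prefactor -9. Verdict: none here - no I1-I6 shape fits x = 6/7 with lower {3}.

Structural cue: with t_0 = -9, the two geometric factors (C = -9, x = 6/7) combine into one argument.
Term ratio: r(k) = (6/7) * (k+1) (k+1) / [(k+3) (k+1)] ; factor over Q: parameters, x = (6/7), and C = -9.


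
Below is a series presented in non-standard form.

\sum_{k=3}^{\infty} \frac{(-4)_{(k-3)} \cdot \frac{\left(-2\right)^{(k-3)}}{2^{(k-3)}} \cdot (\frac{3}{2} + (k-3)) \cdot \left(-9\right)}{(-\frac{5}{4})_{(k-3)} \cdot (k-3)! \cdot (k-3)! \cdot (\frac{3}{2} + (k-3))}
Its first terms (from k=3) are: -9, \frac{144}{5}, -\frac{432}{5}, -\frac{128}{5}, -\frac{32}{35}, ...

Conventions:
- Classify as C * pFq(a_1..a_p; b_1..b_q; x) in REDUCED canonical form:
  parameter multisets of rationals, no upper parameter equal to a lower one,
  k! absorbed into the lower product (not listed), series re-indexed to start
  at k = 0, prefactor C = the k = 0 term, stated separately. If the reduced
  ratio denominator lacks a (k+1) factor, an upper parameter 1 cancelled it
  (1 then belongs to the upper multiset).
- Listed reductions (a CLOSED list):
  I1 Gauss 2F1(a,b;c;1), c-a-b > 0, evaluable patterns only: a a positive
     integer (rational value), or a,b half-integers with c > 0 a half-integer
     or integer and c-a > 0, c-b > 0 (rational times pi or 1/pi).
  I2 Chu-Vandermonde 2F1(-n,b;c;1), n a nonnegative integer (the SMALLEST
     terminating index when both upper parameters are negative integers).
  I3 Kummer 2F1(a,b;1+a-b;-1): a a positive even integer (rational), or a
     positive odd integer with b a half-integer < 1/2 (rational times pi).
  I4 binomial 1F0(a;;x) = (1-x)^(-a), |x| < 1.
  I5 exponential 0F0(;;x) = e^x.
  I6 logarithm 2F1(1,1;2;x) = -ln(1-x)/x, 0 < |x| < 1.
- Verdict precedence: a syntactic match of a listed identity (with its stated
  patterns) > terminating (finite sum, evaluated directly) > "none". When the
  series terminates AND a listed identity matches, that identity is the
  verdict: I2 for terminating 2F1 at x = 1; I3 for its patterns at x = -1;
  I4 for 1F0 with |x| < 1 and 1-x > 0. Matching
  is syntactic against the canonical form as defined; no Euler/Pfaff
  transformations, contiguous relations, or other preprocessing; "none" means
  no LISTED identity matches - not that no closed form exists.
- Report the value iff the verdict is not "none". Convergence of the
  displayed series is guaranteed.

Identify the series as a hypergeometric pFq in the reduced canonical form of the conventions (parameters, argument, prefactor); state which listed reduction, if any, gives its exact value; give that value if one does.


With C = -9: the canonical form is 1F2(-4; -\frac{5}{4}, 1; -1). Verdict: terminating - no listed pattern fits, but -4 in the upper list cuts the series at k = 4; direct evaluation. Exact value: -\frac{3259}{35}.

Structural cue: x = -1 and the two k-th powers (C = -9) combine into one argument.
Ratio: r(k) = -1 * (k-4) / [(k-\frac{5}{4}) (k+1) (k+1)] - rational; roots negated = parameters, x = -1, C = -9.


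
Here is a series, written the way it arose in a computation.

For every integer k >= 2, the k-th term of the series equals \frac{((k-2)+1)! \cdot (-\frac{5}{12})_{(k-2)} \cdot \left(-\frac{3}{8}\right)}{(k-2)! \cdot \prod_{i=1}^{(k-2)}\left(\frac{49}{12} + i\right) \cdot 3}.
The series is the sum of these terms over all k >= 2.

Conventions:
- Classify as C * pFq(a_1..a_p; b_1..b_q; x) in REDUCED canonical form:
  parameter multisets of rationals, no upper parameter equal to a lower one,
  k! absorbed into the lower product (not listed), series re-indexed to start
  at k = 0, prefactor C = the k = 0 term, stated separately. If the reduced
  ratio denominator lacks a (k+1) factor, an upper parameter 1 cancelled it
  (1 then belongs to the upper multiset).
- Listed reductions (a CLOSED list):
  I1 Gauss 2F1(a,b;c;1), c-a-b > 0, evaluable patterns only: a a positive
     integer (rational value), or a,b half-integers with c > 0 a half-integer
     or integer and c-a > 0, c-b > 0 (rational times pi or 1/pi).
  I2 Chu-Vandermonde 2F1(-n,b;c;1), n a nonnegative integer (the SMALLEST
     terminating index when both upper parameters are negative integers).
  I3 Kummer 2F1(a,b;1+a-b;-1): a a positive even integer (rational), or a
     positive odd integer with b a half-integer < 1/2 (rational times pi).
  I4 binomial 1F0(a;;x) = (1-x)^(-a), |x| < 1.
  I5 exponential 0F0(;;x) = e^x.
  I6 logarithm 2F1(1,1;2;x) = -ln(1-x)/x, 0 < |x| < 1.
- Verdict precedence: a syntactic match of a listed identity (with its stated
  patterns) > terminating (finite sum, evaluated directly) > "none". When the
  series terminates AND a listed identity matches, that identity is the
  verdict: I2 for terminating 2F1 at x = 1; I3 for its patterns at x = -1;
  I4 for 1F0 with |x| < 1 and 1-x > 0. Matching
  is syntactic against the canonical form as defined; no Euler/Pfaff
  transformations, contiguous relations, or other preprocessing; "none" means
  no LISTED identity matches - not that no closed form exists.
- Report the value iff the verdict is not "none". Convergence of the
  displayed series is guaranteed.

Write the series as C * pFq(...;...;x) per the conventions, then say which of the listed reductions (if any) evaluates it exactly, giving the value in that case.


The tell: t_0 being -\frac{1}{8}, the lower running product (C = -1/8, x = 1) is a rising factorial.
Term ratio: r(k) = 1 * (k-\frac{5}{12}) (k+2) / [(k+\frac{61}{12}) (k+1)] - poly over poly, x = 1 from leading terms; C = -\frac{1}{8} at k = 0.

At argument 1: a 2F1 with upper {-\frac{5}{12}, 2}, lower {\frac{61}{12}}, scaled by C = -\frac{1}{8}. Verdict (x = 1): the Gauss summation I1 applies (x = 1: the Gamma ratio telescopes since c-a-b = 7/2 > 0 and a = 2 in Z>0). Hence: -\frac{259}{2592}.


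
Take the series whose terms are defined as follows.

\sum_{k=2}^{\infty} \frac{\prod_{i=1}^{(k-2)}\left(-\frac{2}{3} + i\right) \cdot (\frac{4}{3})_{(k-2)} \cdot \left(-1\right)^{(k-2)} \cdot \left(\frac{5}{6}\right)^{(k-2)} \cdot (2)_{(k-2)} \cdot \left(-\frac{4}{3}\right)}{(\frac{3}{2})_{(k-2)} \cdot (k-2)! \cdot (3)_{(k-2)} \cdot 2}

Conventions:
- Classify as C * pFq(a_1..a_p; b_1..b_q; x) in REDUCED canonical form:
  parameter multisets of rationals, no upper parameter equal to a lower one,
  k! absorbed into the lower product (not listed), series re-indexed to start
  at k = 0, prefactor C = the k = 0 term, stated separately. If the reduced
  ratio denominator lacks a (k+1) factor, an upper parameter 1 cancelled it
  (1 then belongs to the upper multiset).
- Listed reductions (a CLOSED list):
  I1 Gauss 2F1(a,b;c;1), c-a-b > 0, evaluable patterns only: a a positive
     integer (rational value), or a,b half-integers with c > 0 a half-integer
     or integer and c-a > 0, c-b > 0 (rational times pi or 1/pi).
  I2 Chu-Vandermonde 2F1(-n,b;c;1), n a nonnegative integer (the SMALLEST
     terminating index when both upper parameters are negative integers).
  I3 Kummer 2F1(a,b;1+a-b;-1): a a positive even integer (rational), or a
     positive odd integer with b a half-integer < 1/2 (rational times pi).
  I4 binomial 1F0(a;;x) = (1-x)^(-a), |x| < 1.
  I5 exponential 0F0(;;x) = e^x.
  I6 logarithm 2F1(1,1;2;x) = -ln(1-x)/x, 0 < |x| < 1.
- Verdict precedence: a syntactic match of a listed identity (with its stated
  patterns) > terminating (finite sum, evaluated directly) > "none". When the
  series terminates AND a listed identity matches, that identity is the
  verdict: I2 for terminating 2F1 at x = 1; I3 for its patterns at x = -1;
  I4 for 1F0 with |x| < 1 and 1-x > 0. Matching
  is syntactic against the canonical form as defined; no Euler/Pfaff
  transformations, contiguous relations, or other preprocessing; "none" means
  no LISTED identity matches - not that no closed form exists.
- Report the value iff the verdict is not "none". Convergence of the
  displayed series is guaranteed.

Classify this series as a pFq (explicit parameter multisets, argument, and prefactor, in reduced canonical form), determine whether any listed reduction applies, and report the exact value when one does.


With C = -\frac{2}{3}: the canonical form is 3F2(\frac{1}{3}, \frac{4}{3}, 2; \frac{3}{2}, 3; -\frac{5}{6}). Verdict: none. A 3F2 with upper {\frac{1}{3}, \frac{4}{3}, 2} fits none of I1-I6 at x = -\frac{5}{6}; the sum runs forever.

Structural cue: t_0 = -\frac{2}{3} here, and the running product (C = -2/3) telescopes to a rising factorial.
Step ratio: r(k) = -\frac{5}{6} * (k+\frac{1}{3}) (k+\frac{4}{3}) (k+2) / [(k+\frac{3}{2}) (k+3) (k+1)] - poly over poly, x = -\frac{5}{6} from leading terms; C = -\frac{2}{3} at k = 0.


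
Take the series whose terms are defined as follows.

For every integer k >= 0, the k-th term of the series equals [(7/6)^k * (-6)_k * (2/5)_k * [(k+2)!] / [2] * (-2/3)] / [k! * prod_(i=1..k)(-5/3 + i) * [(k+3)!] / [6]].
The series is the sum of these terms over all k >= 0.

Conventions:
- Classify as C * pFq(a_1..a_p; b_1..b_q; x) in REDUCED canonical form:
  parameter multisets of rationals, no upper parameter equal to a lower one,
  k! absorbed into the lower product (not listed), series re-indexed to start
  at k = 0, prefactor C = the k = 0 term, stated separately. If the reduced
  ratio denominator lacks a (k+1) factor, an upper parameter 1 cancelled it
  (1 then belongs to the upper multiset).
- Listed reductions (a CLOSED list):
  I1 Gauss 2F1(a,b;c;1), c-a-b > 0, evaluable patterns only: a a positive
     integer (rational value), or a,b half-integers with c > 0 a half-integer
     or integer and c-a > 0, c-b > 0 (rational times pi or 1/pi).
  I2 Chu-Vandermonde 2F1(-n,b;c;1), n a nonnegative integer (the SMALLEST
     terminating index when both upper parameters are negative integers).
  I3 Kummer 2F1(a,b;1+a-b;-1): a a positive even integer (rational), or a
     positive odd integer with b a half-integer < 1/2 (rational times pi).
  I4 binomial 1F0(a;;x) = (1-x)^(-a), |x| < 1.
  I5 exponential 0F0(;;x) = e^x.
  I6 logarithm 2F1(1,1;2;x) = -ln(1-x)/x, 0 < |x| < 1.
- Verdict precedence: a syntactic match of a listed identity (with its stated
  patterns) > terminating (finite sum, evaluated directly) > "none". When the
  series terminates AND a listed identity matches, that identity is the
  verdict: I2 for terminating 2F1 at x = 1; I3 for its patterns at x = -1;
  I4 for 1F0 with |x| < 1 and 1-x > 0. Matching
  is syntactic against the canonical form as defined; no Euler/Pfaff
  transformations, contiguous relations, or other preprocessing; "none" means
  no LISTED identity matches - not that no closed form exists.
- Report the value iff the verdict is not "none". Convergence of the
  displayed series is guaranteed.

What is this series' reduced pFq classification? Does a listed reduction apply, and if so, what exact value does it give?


Reduced: x = 7/6, 3F2, upper = {-6, 2/5, 3}, lower = {-2/3, 4}, C = -2/3. Verdict: terminating - no listed pattern fits, but -6 in the upper list cuts the series at k = 6; direct evaluation. Hence: 15319307/195000000.

The tell: with t_0 = -2/3, the lower running product (C = -2/3) is a rising factorial.
Consecutive-term ratio: r(k) = (7/6) * (k-6) (k+2/5) (k+3) / [(k-2/3) (k+4) (k+1)] - poly over poly, x = (7/6) from leading terms; C = -2/3 at k = 0.


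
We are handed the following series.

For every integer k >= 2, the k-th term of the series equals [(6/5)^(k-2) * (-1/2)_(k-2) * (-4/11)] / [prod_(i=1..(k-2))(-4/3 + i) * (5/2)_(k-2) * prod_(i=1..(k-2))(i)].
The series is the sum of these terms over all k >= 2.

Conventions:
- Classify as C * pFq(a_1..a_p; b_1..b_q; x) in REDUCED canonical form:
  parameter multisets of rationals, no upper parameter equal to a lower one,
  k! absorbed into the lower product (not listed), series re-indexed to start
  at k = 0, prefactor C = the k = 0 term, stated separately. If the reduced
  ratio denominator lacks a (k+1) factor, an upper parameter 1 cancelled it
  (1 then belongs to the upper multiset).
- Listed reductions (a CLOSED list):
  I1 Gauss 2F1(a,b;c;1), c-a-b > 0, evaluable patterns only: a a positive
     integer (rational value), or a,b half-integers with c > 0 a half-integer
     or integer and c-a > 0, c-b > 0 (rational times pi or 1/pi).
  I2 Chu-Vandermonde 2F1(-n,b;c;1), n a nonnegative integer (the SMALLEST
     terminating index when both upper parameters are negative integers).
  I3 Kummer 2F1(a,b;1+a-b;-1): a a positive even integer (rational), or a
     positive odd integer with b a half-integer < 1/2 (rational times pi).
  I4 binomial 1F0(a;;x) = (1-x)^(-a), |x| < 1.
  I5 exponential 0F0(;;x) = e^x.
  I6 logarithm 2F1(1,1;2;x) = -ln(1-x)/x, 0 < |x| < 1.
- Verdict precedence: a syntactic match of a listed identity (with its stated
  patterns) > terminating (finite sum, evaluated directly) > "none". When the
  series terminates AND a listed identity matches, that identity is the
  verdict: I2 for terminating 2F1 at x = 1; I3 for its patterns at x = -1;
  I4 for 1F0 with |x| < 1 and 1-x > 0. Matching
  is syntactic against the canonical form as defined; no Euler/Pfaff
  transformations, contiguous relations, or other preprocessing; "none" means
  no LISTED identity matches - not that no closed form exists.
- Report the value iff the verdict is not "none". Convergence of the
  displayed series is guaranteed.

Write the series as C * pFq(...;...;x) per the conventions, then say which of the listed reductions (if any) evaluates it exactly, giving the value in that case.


At argument 6/5: a 1F2 with upper {-1/2}, lower {-1/3, 5/2}, scaled by C = -4/11. Verdict: none. No listed pattern accepts 1F2(-1/2; -1/3, 5/2; 6/5).

The tell: from the first term -4/11: the product of the first k integers (C = -4/11, x = 6/5) is k!.
Adjacent-term ratio: r(k) = (6/5) * (k-1/2) / [(k-1/3) (k+5/2) (k+1)] - poly over poly, x = (6/5) from leading terms; C = -4/11 at k = 0.


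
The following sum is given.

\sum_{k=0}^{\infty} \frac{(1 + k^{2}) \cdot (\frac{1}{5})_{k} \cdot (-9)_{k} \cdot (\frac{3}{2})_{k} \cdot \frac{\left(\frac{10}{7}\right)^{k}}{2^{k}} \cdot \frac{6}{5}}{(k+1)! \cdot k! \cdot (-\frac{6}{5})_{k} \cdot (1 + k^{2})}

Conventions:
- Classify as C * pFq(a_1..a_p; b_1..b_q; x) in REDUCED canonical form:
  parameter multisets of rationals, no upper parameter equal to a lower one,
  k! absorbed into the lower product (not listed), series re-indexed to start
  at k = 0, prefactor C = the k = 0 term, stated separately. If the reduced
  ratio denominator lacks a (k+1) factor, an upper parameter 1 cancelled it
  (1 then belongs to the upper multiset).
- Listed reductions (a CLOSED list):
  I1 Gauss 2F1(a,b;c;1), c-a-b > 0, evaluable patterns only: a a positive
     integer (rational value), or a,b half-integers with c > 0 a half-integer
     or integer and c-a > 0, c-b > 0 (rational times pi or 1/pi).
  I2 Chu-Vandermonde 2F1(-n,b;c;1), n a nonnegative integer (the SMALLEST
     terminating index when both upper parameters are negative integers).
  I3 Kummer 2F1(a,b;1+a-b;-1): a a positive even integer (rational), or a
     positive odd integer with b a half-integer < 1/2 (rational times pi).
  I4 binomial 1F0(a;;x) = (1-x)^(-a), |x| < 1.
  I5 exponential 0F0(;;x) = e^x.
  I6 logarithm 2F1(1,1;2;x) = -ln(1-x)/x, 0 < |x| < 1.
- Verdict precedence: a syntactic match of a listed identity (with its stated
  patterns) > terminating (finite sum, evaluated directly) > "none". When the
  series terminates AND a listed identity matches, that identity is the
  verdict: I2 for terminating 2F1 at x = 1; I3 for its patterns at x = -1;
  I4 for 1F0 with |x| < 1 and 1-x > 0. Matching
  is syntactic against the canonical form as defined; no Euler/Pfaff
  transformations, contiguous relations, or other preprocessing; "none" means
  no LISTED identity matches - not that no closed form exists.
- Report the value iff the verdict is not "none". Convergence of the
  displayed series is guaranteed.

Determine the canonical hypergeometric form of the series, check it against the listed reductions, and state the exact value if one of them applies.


With C = \frac{6}{5}: the canonical form is 3F2(-9, \frac{1}{5}, \frac{3}{2}; -\frac{6}{5}, 2; \frac{5}{7}). Verdict: terminating - upper -9 stops the sum at k = 9; the 10 terms are added exactly. Sum: \frac{12932028970837677}{7285911537909760}.

Key observation: with t_0 = \frac{6}{5}, the factor k^2 + 1 cancels (top and bottom), leaving prefactor 6/5.
Adjacent-term ratio: r(k) = \frac{5}{7} * (k-9) (k+\frac{1}{5}) (k+\frac{3}{2}) / [(k-\frac{6}{5}) (k+2) (k+1)] - rational in k. x = \frac{5}{7}; t_0 = \frac{6}{5}; negate the roots.


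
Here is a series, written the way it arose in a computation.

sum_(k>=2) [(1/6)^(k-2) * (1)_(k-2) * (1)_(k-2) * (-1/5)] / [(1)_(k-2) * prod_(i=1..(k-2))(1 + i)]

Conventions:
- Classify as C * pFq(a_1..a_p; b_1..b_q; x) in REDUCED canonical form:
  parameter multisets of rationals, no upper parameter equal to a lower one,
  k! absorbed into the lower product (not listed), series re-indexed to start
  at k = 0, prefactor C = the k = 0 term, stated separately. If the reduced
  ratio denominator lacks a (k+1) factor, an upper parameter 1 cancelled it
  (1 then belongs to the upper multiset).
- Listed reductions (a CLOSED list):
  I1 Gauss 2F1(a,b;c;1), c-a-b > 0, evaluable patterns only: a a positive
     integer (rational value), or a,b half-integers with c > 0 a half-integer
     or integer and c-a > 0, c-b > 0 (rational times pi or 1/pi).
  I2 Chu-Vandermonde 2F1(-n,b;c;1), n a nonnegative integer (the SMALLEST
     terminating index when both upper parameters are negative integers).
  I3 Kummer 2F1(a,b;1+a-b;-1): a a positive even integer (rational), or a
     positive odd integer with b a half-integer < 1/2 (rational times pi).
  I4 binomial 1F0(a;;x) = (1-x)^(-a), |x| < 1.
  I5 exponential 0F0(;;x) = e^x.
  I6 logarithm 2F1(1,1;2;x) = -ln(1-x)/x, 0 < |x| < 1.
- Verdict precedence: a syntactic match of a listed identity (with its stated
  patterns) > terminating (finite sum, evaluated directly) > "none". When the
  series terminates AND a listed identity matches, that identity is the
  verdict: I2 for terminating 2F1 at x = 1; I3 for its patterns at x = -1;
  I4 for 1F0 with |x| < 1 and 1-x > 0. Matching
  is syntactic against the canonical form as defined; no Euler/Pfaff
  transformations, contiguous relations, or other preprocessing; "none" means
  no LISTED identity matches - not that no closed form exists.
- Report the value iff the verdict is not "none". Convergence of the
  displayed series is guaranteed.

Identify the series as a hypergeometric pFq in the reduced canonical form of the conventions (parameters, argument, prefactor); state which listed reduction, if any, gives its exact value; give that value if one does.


Key step: t_0 = -1/5 here, and the lower running product (C = -1/5, x = 1/6) is a rising factorial.
Consecutive-term ratio: r(k) = (1/6) * (k+1) (k+1) / [(k+2) (k+1)] ; factor over Q: parameters, x = (1/6), and C = -1/5.

Reduced: x = 1/6, 2F1, upper = {1, 1}, lower = {2}, C = -1/5. Verdict: logarithm (I6) fires (the logarithm: parameters (1,1;2), x = 1/6). Its exact value is (6/5) * ln(5/6).


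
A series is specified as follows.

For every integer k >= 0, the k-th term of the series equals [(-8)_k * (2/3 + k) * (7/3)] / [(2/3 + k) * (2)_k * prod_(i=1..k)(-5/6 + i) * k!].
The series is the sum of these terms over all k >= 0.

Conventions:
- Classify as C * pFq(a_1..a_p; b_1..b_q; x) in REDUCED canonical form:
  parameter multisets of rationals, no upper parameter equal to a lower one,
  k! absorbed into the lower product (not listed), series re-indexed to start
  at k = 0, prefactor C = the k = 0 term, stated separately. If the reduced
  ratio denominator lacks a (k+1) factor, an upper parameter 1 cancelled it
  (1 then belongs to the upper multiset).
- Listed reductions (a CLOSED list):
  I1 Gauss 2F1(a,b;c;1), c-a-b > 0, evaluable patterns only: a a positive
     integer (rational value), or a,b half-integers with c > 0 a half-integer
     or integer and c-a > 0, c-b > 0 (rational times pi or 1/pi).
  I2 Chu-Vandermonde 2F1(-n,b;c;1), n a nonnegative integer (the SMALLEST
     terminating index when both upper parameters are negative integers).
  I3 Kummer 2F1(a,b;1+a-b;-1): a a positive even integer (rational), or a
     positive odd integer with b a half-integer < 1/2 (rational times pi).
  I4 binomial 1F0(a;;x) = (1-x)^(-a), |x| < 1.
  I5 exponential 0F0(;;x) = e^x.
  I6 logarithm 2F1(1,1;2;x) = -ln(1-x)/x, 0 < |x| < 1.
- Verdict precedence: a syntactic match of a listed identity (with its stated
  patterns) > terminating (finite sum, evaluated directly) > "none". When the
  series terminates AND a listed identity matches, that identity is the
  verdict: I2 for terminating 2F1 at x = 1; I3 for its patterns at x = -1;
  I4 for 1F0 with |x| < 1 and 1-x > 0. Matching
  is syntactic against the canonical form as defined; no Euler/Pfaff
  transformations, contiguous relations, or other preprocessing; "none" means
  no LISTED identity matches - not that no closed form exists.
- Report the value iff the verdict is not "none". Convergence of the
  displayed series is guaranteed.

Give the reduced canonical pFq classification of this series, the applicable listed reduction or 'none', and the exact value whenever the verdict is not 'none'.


Reduced: x = 1, 1F2, upper = {-8}, lower = {1/6, 2}, C = 7/3. Verdict: terminating (-8 upstairs). 9 nonzero terms in all; added directly. Sum: -307047986431/31978503375.

Key observation: from the first term 7/3: the lower running product (C = 7/3) is a rising factorial.
Adjacent-term ratio: r(k) = 1 * (k-8) / [(k+1/6) (k+2) (k+1)] - rational in k, leading ratio 1; with t_0 = 7/3, classification follows.


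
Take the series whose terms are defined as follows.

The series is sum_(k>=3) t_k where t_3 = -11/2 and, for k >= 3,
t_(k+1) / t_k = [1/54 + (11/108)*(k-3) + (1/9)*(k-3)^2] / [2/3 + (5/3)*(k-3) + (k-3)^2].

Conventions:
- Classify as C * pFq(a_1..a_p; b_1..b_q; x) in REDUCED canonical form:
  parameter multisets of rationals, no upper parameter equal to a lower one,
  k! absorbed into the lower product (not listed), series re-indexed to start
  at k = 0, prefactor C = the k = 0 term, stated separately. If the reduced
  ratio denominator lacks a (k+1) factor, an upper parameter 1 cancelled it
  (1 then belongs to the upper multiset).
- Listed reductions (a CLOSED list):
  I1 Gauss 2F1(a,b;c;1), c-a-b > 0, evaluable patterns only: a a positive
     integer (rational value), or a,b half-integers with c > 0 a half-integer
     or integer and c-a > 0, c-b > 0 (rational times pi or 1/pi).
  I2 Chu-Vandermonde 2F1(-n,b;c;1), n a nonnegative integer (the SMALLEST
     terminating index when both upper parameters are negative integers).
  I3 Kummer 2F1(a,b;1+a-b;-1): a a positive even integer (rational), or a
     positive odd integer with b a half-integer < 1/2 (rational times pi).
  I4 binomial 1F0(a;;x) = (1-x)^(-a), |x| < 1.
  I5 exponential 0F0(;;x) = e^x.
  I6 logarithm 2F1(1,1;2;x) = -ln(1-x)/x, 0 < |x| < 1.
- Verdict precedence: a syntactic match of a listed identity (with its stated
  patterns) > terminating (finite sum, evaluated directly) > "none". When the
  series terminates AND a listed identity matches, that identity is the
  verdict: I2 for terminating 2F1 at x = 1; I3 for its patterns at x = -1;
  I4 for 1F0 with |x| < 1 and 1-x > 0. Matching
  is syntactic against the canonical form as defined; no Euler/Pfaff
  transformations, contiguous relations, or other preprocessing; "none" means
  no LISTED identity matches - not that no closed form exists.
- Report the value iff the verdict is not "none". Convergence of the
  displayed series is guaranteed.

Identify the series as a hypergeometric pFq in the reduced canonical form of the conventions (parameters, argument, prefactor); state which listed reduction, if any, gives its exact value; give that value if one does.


Key observation: from the first term -11/2: cancel k + 2/3 from the displayed ratio first; then C = -11/2, x = 1/9.
Consecutive-term ratio: r(k) = (1/9) * (k+1/4) / [(k+1)] - poly over poly, x = (1/9) from leading terms; C = -11/2 at k = 0.

With C = -11/2: the canonical form is 1F0(1/4; -; 1/9). Verdict at x = 1/9: the binomial series (I4) matches (the 1F0 binomial series: exponent -1/4, x = 1/9). Exact value: (-11/2) * (8/9)^(-1/4).


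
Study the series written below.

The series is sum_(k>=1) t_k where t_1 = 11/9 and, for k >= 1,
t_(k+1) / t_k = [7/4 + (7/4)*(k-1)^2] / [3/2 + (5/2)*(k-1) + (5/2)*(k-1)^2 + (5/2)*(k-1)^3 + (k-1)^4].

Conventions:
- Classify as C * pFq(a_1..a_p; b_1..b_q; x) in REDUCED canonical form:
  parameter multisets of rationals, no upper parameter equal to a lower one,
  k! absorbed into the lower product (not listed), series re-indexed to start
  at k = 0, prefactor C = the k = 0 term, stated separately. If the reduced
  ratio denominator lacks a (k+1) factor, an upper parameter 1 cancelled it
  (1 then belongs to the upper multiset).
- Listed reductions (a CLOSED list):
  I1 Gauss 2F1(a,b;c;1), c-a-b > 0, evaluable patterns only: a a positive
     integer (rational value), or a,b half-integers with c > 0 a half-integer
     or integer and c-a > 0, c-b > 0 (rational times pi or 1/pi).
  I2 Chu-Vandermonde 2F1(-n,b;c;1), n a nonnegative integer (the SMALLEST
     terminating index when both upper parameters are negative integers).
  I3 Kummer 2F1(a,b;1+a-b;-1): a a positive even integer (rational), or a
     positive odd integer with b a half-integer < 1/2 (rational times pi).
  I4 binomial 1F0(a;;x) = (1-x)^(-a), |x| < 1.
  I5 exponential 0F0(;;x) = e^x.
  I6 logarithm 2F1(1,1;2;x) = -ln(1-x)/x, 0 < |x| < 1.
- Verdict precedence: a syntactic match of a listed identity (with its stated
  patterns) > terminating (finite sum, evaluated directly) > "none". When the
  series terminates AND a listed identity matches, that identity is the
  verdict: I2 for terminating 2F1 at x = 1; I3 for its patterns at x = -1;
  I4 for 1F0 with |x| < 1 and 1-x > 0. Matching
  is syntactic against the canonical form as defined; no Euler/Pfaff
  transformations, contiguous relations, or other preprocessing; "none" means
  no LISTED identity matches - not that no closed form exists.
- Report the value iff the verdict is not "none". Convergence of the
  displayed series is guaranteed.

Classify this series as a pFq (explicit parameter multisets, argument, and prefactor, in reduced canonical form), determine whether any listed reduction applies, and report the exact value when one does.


The series (x = 7/4) is 0F1: upper {-}, lower {3/2}, prefactor 11/9. Verdict: none - at argument 7/4 the multisets {-} ; {3/2} match no listed identity.

The tell: x = (7/4) and roots of the ratio polynomials (prefactor 11/9) are the negated parameters.
Consecutive-term ratio: r(k) = (7/4) * 1 / [(k+3/2) (k+1)] - rational in k. x = (7/4); t_0 = 11/9; negate the roots.


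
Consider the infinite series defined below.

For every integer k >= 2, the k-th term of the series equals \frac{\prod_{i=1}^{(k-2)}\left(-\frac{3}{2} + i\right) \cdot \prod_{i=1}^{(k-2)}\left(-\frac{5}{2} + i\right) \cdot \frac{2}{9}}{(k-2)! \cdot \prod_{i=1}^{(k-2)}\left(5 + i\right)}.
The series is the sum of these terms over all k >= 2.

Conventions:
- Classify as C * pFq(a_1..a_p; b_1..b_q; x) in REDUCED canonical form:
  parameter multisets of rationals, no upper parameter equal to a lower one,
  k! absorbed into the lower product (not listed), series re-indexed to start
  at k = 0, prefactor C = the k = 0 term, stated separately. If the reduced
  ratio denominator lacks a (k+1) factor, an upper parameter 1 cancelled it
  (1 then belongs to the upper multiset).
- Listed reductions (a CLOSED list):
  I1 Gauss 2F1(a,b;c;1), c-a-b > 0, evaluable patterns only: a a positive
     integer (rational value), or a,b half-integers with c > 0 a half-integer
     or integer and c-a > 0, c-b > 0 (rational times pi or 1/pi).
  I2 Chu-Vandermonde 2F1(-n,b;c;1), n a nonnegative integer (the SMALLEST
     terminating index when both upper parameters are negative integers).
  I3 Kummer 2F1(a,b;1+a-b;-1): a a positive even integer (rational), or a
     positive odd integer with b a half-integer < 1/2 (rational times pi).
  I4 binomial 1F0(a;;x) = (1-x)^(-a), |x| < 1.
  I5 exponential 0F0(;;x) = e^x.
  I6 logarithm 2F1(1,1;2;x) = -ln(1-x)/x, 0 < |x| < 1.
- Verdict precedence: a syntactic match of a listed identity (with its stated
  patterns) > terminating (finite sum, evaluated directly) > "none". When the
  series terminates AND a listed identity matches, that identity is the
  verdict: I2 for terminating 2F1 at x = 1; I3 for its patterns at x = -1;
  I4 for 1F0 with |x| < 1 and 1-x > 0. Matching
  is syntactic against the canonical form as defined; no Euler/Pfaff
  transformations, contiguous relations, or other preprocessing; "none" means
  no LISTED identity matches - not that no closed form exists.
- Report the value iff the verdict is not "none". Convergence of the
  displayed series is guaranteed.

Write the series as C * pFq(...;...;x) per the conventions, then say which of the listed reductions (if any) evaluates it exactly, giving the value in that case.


Classification (C = \frac{2}{9}): 2F1 with upper {-\frac{3}{2}, -\frac{1}{2}}, lower {6}, argument x = 1. Verdict: Gauss's theorem I1 (half-integer case) fires (x = 1; upper {-\frac{3}{2}, -\frac{1}{2}} half-integers, c = 6 in the evaluable pattern). Sum: \frac{2097152}{2675673} / \pi.

Key step: from the first term \frac{2}{9}: the running product (C = 2/9, x = 1) telescopes to a rising factorial.
Consecutive-term ratio: r(k) = 1 * (k-\frac{3}{2}) (k-\frac{1}{2}) / [(k+6) (k+1)] - rational; roots negated = parameters, x = 1, C = \frac{2}{9}.


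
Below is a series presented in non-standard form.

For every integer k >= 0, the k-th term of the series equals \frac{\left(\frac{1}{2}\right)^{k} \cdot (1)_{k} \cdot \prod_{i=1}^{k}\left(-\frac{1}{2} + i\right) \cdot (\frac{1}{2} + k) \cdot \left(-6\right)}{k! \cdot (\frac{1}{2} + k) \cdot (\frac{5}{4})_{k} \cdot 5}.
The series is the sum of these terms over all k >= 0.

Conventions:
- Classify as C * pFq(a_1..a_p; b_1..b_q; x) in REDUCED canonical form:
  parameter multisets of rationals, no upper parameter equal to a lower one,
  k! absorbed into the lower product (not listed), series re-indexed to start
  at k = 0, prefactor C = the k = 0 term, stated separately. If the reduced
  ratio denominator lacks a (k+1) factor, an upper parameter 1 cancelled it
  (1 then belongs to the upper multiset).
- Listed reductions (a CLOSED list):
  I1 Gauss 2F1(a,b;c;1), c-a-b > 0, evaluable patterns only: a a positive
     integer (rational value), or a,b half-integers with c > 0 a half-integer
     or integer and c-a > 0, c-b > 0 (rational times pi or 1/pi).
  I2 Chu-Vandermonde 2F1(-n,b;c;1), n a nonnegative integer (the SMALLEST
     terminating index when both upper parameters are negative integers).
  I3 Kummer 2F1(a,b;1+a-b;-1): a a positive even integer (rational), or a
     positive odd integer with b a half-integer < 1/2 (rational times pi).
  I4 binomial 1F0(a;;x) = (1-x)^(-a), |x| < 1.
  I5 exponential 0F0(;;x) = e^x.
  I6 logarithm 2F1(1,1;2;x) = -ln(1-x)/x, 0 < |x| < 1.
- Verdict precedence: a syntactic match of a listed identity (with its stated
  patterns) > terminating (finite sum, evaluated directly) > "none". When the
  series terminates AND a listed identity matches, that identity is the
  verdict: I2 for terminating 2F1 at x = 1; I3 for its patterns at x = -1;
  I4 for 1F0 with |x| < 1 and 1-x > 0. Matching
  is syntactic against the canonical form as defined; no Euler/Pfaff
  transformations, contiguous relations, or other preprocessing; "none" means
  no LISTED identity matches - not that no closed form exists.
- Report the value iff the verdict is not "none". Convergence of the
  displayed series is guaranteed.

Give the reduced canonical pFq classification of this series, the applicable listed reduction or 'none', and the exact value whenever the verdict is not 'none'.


Key step: x = \frac{1}{2} and the running product (C = -6/5, x = 1/2) telescopes to a rising factorial.
Step ratio: r(k) = \frac{1}{2} * (k+\frac{1}{2}) (k+1) / [(k+\frac{5}{4}) (k+1)] - rational in k, leading ratio \frac{1}{2}; with t_0 = -\frac{6}{5}, classification follows.

With C = -\frac{6}{5}: the canonical form is 2F1(\frac{1}{2}, 1; \frac{5}{4}; \frac{1}{2}). Verdict: none. A 2F1 with upper {\frac{1}{2}, 1} fits none of I1-I6 at x = \frac{1}{2}; the sum runs forever.


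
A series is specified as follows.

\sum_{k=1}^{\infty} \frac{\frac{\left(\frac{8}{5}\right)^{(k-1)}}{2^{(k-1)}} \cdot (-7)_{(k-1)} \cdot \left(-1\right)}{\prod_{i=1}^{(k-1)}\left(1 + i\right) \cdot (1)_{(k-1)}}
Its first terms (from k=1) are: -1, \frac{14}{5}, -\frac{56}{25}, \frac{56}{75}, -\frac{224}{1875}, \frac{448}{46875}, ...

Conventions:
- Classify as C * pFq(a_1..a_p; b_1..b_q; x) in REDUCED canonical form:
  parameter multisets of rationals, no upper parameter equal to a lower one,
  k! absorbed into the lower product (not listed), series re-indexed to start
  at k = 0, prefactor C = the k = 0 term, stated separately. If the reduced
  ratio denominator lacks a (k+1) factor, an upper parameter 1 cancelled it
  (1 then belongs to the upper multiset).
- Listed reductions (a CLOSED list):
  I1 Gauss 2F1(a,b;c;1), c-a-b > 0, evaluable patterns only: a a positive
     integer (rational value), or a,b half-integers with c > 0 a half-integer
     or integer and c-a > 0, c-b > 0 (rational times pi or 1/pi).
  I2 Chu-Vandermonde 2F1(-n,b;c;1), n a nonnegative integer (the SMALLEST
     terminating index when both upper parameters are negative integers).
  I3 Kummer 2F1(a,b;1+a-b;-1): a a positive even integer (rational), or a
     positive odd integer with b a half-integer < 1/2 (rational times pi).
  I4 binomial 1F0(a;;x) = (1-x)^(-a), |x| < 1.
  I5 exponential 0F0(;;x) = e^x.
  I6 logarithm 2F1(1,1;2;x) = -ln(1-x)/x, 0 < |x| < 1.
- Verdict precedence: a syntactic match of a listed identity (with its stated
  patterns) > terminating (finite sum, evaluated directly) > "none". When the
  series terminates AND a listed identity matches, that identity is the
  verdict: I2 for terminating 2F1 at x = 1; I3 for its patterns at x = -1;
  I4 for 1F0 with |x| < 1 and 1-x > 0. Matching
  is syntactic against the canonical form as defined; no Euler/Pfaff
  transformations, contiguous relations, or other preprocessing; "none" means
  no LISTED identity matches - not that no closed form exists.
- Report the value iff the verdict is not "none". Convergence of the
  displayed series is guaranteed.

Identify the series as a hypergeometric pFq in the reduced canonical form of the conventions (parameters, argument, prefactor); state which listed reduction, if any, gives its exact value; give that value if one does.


Classification (C = -1): 1F1 with upper {-7}, lower {2}, argument x = \frac{4}{5}. Verdict: terminating. (-7)_k vanishes past k = 7, leaving a 8-term sum, computed directly. Exact value: \frac{537027}{2734375}.

Structural cue: with t_0 = -1, the two k-th powers (prefactor -1) combine into one argument.
Term ratio: r(k) = \frac{4}{5} * (k-7) / [(k+2) (k+1)] ; factor over Q: parameters, x = \frac{4}{5}, and C = -1.


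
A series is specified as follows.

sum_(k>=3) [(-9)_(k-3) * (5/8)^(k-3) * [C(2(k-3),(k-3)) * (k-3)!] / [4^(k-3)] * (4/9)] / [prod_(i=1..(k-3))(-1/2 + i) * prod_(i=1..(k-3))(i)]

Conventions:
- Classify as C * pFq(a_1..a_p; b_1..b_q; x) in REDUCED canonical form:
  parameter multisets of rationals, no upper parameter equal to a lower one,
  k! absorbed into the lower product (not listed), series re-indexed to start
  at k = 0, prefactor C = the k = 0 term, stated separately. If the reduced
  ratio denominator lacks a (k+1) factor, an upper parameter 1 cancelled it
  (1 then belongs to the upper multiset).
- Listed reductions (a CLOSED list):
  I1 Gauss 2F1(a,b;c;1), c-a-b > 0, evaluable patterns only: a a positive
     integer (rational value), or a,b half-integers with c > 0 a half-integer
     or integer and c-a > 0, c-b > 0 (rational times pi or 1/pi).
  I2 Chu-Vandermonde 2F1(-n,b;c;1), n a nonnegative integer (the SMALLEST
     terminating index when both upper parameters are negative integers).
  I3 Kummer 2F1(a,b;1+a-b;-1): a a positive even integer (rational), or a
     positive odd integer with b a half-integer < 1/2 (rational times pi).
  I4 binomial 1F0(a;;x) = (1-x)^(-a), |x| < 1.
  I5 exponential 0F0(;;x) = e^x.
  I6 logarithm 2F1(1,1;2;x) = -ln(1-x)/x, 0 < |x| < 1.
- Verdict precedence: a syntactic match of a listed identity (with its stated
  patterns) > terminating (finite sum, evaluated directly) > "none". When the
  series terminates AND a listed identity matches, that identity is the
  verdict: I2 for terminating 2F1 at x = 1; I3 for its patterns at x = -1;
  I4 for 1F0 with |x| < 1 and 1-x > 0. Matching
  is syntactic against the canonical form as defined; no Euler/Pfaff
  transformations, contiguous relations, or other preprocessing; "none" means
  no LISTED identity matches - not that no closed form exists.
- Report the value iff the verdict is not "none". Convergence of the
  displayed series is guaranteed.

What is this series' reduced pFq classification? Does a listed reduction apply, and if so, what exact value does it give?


The series (x = 5/8) is 1F0: upper {-9}, lower {-}, prefactor 4/9. Verdict: this is the binomial series (I4) (the 1F0 binomial series: exponent 9, x = 5/8). Its exact value is 2187/33554432.

First insight: x = (5/8) and the product of the first k integers (C = 4/9, x = 5/8) is k!.
Consecutive-term ratio: r(k) = (5/8) * (k-9) / [(k+1)] - rational in k. x = (5/8); t_0 = 4/9; negate the roots.
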